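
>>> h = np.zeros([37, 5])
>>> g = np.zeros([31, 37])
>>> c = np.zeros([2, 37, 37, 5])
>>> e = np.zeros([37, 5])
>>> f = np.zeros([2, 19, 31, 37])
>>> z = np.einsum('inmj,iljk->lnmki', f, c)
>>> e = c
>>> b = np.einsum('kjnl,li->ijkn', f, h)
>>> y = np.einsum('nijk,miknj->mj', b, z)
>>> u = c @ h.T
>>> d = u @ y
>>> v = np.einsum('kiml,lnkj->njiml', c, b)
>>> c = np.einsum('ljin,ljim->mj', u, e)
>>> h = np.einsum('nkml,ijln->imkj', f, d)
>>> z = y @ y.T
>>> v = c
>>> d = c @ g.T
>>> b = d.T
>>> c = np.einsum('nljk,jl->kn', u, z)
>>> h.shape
(2, 31, 19, 37)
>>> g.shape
(31, 37)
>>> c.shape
(37, 2)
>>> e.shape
(2, 37, 37, 5)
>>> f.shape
(2, 19, 31, 37)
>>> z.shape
(37, 37)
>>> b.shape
(31, 5)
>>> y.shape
(37, 2)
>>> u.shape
(2, 37, 37, 37)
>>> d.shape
(5, 31)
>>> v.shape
(5, 37)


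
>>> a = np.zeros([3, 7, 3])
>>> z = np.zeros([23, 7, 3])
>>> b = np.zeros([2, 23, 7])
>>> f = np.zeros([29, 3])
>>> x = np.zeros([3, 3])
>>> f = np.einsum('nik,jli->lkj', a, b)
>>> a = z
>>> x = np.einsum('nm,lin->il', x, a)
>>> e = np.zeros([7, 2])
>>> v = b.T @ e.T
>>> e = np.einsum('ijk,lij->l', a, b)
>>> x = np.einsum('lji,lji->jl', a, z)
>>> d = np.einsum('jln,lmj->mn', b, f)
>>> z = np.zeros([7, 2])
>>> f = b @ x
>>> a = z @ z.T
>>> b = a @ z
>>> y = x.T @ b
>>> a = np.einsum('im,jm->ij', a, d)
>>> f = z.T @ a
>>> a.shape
(7, 3)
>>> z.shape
(7, 2)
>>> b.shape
(7, 2)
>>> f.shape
(2, 3)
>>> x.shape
(7, 23)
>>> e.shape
(2,)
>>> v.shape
(7, 23, 7)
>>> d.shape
(3, 7)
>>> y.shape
(23, 2)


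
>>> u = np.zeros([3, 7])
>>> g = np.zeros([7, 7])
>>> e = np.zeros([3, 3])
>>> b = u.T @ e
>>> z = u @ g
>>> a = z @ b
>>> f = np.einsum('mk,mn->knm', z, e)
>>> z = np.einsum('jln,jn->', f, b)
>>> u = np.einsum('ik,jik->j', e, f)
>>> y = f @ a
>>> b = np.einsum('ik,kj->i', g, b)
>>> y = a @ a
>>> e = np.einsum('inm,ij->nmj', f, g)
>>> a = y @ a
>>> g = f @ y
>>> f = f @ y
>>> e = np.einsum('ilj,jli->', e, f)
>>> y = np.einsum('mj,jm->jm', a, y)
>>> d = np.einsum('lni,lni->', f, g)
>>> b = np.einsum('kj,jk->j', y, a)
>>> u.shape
(7,)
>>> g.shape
(7, 3, 3)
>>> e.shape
()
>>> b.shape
(3,)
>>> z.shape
()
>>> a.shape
(3, 3)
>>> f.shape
(7, 3, 3)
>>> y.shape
(3, 3)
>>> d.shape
()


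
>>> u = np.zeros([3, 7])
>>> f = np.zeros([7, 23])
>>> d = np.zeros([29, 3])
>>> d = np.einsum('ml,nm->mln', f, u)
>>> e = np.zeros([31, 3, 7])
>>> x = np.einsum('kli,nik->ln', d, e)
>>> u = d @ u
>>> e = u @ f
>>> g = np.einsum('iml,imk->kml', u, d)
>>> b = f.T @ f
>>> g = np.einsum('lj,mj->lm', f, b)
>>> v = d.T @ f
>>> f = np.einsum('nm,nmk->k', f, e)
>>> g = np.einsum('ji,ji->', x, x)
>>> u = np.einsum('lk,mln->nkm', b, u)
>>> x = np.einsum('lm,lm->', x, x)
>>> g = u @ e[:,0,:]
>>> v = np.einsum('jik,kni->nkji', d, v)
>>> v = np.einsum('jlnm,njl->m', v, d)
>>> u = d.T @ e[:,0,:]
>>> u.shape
(3, 23, 23)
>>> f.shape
(23,)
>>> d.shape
(7, 23, 3)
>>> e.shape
(7, 23, 23)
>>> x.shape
()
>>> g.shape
(7, 23, 23)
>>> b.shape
(23, 23)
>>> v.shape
(23,)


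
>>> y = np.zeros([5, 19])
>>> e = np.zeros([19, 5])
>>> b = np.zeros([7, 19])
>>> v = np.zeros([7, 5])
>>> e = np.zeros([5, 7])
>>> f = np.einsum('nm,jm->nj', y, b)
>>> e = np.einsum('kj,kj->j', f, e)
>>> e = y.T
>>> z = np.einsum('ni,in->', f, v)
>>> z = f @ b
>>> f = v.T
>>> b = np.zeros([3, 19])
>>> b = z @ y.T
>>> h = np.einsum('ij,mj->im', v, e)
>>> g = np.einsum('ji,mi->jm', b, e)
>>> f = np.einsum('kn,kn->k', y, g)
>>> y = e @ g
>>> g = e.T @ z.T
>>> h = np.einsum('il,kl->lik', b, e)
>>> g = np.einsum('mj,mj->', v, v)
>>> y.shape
(19, 19)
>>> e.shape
(19, 5)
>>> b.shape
(5, 5)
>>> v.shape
(7, 5)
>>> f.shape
(5,)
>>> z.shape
(5, 19)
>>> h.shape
(5, 5, 19)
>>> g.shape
()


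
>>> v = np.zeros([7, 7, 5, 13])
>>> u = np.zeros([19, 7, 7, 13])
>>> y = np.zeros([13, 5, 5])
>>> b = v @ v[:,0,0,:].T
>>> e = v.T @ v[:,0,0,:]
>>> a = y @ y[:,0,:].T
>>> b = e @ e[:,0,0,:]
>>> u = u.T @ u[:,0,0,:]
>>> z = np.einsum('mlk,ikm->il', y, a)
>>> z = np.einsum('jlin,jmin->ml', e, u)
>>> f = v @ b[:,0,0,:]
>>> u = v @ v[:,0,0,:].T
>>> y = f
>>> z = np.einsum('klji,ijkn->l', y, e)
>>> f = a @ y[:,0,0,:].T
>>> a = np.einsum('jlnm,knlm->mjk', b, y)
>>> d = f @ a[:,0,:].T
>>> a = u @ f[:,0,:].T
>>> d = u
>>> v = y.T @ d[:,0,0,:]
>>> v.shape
(13, 5, 7, 7)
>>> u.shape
(7, 7, 5, 7)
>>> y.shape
(7, 7, 5, 13)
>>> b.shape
(13, 5, 7, 13)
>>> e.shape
(13, 5, 7, 13)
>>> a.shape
(7, 7, 5, 13)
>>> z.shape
(7,)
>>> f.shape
(13, 5, 7)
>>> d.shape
(7, 7, 5, 7)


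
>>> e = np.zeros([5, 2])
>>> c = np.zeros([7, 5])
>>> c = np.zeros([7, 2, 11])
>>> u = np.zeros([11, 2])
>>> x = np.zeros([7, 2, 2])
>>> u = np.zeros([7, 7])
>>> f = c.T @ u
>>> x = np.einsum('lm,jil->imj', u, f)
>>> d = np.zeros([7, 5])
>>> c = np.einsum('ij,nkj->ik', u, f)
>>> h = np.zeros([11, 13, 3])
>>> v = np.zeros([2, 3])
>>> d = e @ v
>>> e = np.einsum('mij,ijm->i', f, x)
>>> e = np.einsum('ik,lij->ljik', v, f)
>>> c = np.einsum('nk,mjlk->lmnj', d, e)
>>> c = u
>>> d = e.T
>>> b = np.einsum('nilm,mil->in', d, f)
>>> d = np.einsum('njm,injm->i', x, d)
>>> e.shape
(11, 7, 2, 3)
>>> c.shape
(7, 7)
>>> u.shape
(7, 7)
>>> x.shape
(2, 7, 11)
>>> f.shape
(11, 2, 7)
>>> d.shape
(3,)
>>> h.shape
(11, 13, 3)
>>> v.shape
(2, 3)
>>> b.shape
(2, 3)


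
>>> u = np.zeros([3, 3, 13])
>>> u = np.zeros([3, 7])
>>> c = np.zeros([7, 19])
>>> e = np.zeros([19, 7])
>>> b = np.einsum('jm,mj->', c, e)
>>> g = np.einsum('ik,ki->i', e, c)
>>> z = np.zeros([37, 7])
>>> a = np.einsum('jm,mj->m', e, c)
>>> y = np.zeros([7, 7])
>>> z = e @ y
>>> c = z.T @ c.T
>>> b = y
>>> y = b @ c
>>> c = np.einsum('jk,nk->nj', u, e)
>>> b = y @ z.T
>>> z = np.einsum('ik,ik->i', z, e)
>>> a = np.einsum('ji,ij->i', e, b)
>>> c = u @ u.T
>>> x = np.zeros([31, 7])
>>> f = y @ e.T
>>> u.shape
(3, 7)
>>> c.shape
(3, 3)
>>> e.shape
(19, 7)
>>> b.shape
(7, 19)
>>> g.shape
(19,)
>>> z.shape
(19,)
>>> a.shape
(7,)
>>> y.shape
(7, 7)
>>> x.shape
(31, 7)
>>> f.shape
(7, 19)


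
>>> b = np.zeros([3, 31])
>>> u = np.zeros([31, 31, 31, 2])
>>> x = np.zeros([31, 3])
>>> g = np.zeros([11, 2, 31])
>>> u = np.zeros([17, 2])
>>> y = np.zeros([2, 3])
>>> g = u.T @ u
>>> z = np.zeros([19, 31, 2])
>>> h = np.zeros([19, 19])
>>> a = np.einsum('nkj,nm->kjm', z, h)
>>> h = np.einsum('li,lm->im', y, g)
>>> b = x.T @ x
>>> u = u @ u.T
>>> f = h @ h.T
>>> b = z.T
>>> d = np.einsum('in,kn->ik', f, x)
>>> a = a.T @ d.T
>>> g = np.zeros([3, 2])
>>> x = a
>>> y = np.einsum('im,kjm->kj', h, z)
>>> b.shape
(2, 31, 19)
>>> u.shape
(17, 17)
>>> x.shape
(19, 2, 3)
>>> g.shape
(3, 2)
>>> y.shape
(19, 31)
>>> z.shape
(19, 31, 2)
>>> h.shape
(3, 2)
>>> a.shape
(19, 2, 3)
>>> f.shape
(3, 3)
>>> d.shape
(3, 31)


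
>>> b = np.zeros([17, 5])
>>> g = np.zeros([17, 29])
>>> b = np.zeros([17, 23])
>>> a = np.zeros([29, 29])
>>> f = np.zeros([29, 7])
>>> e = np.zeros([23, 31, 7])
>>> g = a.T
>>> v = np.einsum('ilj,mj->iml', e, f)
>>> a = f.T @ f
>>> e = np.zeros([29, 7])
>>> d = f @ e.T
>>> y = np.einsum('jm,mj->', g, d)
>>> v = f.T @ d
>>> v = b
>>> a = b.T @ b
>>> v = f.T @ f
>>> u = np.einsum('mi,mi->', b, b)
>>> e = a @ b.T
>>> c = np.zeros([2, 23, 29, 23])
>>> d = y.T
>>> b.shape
(17, 23)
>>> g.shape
(29, 29)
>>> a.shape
(23, 23)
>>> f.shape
(29, 7)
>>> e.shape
(23, 17)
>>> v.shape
(7, 7)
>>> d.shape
()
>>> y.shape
()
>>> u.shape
()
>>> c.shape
(2, 23, 29, 23)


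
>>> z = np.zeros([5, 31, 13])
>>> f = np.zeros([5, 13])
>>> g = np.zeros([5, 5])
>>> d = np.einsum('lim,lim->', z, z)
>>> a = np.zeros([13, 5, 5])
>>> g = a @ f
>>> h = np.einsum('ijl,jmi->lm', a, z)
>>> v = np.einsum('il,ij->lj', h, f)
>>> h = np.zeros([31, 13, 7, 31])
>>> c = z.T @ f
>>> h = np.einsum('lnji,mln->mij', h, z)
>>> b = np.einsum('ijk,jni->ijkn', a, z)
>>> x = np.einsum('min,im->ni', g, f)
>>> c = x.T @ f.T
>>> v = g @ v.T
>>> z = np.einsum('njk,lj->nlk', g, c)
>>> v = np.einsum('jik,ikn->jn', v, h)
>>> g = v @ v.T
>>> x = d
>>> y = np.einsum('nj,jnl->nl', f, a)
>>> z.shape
(13, 5, 13)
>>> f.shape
(5, 13)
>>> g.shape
(13, 13)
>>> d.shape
()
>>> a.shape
(13, 5, 5)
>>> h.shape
(5, 31, 7)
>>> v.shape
(13, 7)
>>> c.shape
(5, 5)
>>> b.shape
(13, 5, 5, 31)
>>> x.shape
()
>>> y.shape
(5, 5)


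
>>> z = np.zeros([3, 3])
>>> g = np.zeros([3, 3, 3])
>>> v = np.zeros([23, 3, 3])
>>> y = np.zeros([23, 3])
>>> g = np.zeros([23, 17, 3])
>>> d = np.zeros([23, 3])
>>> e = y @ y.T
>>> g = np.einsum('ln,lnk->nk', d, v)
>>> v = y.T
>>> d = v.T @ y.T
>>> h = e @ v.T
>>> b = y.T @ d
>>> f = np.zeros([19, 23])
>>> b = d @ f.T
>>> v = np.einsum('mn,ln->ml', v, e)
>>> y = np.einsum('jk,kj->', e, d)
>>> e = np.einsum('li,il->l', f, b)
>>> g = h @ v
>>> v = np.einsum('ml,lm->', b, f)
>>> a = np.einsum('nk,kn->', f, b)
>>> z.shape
(3, 3)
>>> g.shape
(23, 23)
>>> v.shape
()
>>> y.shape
()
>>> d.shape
(23, 23)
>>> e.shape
(19,)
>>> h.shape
(23, 3)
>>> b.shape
(23, 19)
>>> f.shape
(19, 23)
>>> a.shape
()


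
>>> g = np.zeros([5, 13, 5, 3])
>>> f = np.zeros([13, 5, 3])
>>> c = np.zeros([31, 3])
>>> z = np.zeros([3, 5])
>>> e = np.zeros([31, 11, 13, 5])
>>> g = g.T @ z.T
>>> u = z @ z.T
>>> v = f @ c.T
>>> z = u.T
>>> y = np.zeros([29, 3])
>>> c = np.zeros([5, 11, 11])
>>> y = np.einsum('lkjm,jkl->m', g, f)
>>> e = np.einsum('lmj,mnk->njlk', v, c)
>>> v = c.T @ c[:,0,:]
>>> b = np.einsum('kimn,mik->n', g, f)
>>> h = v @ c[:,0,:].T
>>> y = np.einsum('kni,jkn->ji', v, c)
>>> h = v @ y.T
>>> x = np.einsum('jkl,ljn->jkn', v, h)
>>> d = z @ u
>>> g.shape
(3, 5, 13, 3)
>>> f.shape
(13, 5, 3)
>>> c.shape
(5, 11, 11)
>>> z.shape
(3, 3)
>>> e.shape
(11, 31, 13, 11)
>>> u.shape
(3, 3)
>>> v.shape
(11, 11, 11)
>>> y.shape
(5, 11)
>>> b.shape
(3,)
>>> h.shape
(11, 11, 5)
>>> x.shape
(11, 11, 5)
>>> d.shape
(3, 3)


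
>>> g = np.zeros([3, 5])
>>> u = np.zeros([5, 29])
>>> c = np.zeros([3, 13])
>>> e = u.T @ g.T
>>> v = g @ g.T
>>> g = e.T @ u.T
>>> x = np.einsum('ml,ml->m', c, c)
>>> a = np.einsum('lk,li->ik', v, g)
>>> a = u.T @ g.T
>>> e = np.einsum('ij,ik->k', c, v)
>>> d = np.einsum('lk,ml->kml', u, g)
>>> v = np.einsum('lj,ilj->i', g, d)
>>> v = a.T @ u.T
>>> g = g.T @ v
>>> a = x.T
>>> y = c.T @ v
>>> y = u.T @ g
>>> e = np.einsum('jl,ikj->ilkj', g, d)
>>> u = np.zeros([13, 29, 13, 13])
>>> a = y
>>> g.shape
(5, 5)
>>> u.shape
(13, 29, 13, 13)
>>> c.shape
(3, 13)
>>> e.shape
(29, 5, 3, 5)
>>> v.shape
(3, 5)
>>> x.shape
(3,)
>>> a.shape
(29, 5)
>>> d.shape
(29, 3, 5)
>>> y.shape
(29, 5)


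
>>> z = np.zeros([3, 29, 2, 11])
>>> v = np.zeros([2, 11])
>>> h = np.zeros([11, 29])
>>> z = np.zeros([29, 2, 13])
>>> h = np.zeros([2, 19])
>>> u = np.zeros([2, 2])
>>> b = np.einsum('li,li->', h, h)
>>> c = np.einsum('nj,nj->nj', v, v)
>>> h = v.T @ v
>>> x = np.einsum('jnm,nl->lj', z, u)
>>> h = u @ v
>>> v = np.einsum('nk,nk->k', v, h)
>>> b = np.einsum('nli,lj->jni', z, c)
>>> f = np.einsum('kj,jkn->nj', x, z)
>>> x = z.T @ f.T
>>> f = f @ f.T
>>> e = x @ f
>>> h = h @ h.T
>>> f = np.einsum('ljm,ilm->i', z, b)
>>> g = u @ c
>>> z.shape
(29, 2, 13)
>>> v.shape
(11,)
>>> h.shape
(2, 2)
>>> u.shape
(2, 2)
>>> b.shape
(11, 29, 13)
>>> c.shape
(2, 11)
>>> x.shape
(13, 2, 13)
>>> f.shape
(11,)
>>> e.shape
(13, 2, 13)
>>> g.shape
(2, 11)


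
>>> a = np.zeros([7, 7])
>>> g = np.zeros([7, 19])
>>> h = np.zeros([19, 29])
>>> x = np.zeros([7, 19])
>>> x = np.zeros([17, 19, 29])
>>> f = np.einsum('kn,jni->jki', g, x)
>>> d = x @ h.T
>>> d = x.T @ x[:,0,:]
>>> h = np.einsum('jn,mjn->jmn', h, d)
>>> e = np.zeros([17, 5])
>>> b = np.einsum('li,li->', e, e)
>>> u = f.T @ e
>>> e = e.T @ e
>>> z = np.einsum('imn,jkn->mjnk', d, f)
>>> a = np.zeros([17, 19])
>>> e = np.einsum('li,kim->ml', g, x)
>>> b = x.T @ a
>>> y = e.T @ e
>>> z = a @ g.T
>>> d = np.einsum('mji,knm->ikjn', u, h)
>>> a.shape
(17, 19)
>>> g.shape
(7, 19)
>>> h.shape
(19, 29, 29)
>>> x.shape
(17, 19, 29)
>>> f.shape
(17, 7, 29)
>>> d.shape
(5, 19, 7, 29)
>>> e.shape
(29, 7)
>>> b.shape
(29, 19, 19)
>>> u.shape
(29, 7, 5)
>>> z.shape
(17, 7)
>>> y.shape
(7, 7)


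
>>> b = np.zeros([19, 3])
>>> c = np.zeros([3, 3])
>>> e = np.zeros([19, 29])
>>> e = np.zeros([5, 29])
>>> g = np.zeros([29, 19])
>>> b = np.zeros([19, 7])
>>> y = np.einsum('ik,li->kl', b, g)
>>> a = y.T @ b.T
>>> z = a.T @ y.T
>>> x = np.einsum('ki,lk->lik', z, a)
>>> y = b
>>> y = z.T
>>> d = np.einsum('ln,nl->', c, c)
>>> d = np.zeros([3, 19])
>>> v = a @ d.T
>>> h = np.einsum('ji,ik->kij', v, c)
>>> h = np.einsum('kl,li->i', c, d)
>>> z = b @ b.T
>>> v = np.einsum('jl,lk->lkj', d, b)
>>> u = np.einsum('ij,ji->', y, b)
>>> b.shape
(19, 7)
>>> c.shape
(3, 3)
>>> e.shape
(5, 29)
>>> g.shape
(29, 19)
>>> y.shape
(7, 19)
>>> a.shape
(29, 19)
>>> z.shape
(19, 19)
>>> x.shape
(29, 7, 19)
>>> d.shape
(3, 19)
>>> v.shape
(19, 7, 3)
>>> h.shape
(19,)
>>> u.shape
()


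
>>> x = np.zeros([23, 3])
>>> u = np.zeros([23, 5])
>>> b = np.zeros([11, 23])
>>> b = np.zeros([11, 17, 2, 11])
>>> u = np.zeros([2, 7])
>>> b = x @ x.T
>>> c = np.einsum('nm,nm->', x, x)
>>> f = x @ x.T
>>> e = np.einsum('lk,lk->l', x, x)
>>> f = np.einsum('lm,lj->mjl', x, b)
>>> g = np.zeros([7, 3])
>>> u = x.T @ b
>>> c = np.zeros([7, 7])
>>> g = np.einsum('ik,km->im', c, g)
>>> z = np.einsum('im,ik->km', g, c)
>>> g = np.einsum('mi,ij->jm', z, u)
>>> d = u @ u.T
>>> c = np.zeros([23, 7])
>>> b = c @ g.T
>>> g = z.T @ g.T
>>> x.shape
(23, 3)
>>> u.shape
(3, 23)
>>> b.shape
(23, 23)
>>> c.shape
(23, 7)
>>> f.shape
(3, 23, 23)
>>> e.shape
(23,)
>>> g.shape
(3, 23)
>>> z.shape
(7, 3)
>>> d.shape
(3, 3)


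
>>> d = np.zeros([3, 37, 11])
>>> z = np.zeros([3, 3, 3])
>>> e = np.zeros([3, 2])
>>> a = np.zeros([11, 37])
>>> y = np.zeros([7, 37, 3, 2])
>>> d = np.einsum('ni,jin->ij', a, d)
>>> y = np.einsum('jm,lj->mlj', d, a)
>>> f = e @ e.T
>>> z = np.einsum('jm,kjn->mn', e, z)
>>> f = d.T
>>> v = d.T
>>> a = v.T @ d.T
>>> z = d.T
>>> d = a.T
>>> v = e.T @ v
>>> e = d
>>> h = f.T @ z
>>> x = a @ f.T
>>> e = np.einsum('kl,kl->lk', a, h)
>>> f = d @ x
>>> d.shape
(37, 37)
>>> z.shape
(3, 37)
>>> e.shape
(37, 37)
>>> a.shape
(37, 37)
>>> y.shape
(3, 11, 37)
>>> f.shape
(37, 3)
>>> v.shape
(2, 37)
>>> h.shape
(37, 37)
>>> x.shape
(37, 3)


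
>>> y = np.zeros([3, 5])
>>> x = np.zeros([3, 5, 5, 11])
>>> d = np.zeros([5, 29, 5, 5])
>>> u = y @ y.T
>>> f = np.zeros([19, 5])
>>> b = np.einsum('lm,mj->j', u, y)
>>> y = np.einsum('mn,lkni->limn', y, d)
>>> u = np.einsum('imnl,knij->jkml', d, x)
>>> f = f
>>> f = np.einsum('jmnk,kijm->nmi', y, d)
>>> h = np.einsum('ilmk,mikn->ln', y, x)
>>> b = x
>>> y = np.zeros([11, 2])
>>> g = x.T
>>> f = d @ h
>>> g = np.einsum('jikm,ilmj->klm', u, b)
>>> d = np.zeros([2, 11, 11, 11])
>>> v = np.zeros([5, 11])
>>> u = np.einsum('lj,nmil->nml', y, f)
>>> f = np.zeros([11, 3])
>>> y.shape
(11, 2)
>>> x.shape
(3, 5, 5, 11)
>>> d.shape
(2, 11, 11, 11)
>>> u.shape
(5, 29, 11)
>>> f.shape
(11, 3)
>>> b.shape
(3, 5, 5, 11)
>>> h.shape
(5, 11)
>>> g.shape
(29, 5, 5)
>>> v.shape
(5, 11)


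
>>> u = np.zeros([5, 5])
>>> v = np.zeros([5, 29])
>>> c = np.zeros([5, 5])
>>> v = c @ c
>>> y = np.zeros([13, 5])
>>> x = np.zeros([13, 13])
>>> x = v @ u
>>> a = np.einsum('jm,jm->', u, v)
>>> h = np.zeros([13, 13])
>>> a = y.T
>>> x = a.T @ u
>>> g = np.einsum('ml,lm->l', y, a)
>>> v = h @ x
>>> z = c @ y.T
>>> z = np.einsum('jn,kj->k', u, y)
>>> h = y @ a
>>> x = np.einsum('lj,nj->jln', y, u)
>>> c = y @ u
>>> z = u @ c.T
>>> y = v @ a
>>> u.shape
(5, 5)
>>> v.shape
(13, 5)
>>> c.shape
(13, 5)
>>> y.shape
(13, 13)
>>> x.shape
(5, 13, 5)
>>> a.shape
(5, 13)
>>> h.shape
(13, 13)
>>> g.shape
(5,)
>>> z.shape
(5, 13)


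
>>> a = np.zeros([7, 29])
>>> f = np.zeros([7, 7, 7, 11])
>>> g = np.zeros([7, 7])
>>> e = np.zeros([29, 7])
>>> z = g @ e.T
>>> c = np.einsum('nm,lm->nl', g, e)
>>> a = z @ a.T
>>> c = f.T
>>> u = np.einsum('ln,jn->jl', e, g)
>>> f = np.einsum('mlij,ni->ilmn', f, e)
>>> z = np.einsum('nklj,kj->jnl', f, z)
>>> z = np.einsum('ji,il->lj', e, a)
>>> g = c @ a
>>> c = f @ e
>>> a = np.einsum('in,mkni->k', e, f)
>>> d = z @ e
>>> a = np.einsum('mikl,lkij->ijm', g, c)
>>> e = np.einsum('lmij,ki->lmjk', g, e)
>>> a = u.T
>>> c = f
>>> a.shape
(29, 7)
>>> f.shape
(7, 7, 7, 29)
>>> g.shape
(11, 7, 7, 7)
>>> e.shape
(11, 7, 7, 29)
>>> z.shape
(7, 29)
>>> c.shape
(7, 7, 7, 29)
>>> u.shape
(7, 29)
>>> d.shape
(7, 7)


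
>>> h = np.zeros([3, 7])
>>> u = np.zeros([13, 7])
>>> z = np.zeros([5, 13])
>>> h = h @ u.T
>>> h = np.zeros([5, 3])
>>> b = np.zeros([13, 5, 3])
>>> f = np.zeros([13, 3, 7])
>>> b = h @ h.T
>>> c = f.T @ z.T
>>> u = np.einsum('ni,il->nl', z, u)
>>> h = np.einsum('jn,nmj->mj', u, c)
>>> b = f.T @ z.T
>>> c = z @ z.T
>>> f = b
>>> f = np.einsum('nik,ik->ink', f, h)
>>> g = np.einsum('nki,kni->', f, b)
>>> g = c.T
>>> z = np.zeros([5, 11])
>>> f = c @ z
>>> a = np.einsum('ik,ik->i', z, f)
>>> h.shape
(3, 5)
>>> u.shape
(5, 7)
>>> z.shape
(5, 11)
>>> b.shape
(7, 3, 5)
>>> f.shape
(5, 11)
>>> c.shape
(5, 5)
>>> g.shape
(5, 5)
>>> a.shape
(5,)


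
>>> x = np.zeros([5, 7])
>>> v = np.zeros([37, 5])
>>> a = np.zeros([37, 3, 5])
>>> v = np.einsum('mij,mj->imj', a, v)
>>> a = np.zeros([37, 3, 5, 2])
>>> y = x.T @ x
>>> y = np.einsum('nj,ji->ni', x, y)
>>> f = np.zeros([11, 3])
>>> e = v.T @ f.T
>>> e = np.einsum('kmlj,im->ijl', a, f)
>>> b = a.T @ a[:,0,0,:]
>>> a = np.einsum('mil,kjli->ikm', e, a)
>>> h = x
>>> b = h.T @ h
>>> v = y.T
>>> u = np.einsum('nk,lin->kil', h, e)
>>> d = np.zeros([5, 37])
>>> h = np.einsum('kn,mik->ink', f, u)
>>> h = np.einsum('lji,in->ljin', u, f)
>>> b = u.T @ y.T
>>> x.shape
(5, 7)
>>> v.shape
(7, 5)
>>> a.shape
(2, 37, 11)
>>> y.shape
(5, 7)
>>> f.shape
(11, 3)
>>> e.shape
(11, 2, 5)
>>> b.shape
(11, 2, 5)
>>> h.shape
(7, 2, 11, 3)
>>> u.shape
(7, 2, 11)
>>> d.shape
(5, 37)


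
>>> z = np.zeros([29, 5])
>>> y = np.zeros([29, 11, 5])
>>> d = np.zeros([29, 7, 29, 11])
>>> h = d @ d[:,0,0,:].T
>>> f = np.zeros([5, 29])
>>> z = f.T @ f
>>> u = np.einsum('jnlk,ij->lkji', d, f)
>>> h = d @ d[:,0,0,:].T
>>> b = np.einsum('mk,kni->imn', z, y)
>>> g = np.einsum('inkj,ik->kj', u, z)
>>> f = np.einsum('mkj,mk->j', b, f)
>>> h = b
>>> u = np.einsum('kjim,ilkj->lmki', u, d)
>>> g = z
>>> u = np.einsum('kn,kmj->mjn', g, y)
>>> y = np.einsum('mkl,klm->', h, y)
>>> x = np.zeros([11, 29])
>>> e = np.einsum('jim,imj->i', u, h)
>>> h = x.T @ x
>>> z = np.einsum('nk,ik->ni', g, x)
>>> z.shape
(29, 11)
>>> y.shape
()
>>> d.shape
(29, 7, 29, 11)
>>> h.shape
(29, 29)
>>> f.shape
(11,)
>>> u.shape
(11, 5, 29)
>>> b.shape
(5, 29, 11)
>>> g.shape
(29, 29)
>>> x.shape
(11, 29)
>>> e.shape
(5,)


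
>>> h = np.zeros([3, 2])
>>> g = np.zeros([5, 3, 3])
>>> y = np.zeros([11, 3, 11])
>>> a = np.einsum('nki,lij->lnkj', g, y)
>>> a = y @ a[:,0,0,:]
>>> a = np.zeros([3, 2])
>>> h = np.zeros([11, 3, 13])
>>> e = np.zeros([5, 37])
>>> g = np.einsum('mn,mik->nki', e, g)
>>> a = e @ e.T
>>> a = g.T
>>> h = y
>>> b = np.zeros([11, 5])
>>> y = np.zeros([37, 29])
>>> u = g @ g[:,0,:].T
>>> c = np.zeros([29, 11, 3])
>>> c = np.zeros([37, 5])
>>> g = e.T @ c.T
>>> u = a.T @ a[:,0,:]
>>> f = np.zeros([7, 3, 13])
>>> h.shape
(11, 3, 11)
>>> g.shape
(37, 37)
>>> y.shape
(37, 29)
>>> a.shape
(3, 3, 37)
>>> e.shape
(5, 37)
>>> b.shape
(11, 5)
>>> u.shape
(37, 3, 37)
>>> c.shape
(37, 5)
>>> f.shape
(7, 3, 13)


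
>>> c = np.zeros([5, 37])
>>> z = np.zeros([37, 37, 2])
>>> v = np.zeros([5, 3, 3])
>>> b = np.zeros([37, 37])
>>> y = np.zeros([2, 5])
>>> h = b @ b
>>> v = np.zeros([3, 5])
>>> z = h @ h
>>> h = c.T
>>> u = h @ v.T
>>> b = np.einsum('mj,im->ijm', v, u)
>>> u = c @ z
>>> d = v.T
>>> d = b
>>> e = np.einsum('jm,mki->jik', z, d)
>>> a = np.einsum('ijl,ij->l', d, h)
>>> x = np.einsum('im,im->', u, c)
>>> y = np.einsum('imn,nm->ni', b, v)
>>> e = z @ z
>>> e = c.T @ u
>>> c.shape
(5, 37)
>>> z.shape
(37, 37)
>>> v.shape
(3, 5)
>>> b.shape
(37, 5, 3)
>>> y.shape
(3, 37)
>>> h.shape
(37, 5)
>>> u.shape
(5, 37)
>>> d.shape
(37, 5, 3)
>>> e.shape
(37, 37)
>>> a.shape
(3,)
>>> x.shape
()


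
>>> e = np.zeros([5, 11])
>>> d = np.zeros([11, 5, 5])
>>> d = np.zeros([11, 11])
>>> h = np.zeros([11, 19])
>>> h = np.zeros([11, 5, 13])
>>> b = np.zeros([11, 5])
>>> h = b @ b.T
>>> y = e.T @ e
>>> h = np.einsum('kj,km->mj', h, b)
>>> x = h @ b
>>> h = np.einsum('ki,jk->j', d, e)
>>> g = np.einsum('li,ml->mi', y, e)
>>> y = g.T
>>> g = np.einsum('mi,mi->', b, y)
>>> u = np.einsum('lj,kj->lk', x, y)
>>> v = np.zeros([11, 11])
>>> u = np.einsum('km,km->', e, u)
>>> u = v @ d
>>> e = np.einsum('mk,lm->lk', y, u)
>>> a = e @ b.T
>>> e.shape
(11, 5)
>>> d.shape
(11, 11)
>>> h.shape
(5,)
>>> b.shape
(11, 5)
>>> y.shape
(11, 5)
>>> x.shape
(5, 5)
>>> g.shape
()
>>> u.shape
(11, 11)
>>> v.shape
(11, 11)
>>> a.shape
(11, 11)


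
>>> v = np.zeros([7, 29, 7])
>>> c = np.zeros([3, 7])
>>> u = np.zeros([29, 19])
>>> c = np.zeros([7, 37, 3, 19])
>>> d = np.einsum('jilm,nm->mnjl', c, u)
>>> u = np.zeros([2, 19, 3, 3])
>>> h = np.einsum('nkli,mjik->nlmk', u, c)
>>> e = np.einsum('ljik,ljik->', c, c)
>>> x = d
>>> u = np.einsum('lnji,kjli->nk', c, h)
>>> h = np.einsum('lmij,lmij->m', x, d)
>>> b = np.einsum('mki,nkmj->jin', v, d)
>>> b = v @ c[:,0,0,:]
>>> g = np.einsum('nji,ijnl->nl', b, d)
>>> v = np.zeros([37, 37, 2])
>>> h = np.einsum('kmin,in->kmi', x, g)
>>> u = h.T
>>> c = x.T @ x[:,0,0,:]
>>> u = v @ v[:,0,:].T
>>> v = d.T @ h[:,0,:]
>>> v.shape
(3, 7, 29, 7)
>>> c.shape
(3, 7, 29, 3)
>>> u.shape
(37, 37, 37)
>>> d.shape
(19, 29, 7, 3)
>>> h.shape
(19, 29, 7)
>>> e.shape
()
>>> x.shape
(19, 29, 7, 3)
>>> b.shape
(7, 29, 19)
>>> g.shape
(7, 3)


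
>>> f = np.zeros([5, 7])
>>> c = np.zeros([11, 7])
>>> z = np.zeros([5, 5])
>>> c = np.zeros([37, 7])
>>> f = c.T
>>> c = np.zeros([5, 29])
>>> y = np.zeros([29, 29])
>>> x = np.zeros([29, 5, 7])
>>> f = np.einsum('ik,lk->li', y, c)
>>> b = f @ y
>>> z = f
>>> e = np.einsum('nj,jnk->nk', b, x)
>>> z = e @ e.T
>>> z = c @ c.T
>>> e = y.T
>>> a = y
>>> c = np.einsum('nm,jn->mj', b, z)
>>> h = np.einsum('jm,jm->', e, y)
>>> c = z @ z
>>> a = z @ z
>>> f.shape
(5, 29)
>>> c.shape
(5, 5)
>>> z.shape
(5, 5)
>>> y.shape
(29, 29)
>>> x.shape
(29, 5, 7)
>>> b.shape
(5, 29)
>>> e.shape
(29, 29)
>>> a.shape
(5, 5)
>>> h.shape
()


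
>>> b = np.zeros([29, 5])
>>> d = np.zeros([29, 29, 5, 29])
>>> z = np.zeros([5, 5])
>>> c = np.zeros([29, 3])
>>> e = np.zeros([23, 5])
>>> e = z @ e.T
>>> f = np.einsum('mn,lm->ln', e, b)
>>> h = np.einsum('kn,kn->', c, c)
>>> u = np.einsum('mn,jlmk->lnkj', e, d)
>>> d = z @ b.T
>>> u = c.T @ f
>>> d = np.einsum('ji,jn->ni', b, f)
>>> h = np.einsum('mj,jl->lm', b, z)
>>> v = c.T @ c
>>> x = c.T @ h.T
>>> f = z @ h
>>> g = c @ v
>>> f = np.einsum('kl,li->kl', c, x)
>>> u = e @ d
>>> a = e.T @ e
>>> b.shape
(29, 5)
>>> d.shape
(23, 5)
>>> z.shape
(5, 5)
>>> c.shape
(29, 3)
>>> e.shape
(5, 23)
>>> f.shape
(29, 3)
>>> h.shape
(5, 29)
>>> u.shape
(5, 5)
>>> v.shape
(3, 3)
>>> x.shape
(3, 5)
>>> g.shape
(29, 3)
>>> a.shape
(23, 23)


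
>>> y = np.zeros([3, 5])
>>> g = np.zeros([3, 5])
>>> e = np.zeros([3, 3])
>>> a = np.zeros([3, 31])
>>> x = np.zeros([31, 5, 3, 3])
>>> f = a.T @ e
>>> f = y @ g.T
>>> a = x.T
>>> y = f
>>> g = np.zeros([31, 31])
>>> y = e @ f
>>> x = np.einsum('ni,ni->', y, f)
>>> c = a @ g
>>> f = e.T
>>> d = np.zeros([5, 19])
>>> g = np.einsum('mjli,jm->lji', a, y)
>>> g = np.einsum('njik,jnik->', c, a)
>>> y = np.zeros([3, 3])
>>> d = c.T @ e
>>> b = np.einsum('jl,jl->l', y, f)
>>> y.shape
(3, 3)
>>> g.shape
()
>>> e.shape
(3, 3)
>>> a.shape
(3, 3, 5, 31)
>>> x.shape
()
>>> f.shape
(3, 3)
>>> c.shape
(3, 3, 5, 31)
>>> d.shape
(31, 5, 3, 3)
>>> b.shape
(3,)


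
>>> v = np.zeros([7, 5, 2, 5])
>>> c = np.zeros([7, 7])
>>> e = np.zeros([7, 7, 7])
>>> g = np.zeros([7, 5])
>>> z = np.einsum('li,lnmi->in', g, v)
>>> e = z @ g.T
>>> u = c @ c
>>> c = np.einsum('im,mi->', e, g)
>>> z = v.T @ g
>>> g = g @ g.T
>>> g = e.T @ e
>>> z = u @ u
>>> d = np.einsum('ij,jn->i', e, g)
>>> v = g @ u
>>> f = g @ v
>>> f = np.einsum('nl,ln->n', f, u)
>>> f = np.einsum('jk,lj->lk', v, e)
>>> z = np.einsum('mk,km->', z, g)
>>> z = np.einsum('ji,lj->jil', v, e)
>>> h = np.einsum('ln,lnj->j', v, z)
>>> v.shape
(7, 7)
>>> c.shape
()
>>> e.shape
(5, 7)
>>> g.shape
(7, 7)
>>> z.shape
(7, 7, 5)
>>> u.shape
(7, 7)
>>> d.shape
(5,)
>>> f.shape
(5, 7)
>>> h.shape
(5,)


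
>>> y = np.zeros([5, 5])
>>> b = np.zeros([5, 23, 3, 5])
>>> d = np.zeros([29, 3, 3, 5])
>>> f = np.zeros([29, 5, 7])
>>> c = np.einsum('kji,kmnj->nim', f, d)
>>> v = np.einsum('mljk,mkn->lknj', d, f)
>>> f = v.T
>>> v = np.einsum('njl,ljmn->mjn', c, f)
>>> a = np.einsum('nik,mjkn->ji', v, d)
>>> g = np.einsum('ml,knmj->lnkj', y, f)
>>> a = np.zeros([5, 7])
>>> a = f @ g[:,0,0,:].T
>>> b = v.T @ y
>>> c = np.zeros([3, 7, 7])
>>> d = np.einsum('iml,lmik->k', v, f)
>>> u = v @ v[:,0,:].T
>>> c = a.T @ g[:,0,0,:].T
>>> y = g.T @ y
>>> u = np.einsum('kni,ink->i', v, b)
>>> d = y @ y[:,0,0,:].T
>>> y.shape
(3, 3, 7, 5)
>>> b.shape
(3, 7, 5)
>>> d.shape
(3, 3, 7, 3)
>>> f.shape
(3, 7, 5, 3)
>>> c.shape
(5, 5, 7, 5)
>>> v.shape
(5, 7, 3)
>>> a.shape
(3, 7, 5, 5)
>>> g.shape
(5, 7, 3, 3)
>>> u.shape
(3,)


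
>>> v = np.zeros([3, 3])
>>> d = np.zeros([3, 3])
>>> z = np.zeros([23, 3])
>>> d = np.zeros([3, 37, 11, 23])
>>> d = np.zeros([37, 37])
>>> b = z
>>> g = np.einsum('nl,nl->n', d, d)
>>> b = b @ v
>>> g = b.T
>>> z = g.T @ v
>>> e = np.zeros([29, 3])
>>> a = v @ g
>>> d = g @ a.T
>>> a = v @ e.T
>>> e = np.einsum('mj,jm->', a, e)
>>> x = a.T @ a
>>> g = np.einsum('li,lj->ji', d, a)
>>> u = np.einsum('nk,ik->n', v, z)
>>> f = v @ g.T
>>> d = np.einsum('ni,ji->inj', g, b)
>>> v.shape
(3, 3)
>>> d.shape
(3, 29, 23)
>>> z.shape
(23, 3)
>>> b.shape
(23, 3)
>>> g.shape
(29, 3)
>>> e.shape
()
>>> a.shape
(3, 29)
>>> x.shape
(29, 29)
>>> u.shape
(3,)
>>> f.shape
(3, 29)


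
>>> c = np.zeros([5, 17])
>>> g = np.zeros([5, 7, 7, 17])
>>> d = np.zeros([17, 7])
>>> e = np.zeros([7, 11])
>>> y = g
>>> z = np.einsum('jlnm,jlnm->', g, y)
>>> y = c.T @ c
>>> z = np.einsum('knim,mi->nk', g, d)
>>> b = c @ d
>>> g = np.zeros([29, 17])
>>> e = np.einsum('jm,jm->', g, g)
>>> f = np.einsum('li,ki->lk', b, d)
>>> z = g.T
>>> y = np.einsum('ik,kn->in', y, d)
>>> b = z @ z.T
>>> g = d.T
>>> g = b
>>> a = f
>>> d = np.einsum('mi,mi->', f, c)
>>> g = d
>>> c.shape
(5, 17)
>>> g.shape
()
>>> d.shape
()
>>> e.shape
()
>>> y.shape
(17, 7)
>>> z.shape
(17, 29)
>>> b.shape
(17, 17)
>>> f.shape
(5, 17)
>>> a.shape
(5, 17)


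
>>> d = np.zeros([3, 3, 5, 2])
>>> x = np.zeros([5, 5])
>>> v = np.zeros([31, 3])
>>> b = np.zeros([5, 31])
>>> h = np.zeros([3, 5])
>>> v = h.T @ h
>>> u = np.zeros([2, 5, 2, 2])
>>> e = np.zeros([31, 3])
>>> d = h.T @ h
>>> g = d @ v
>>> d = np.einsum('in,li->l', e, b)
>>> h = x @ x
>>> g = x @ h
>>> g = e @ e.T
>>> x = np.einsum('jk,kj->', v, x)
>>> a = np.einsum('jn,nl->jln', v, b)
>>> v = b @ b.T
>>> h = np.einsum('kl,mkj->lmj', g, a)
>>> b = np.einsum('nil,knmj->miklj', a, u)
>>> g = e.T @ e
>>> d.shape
(5,)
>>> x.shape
()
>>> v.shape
(5, 5)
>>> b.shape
(2, 31, 2, 5, 2)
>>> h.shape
(31, 5, 5)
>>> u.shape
(2, 5, 2, 2)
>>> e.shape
(31, 3)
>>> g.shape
(3, 3)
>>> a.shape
(5, 31, 5)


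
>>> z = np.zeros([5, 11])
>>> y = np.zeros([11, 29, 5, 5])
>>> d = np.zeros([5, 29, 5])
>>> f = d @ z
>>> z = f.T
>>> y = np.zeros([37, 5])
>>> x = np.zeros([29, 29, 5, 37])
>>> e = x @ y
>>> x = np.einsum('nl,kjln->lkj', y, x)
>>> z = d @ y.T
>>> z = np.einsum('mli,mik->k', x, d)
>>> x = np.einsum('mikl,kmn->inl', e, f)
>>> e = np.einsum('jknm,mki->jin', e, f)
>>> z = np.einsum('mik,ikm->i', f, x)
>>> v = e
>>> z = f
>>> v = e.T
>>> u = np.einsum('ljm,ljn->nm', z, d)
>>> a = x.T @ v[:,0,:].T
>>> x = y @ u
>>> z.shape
(5, 29, 11)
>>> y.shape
(37, 5)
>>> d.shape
(5, 29, 5)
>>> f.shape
(5, 29, 11)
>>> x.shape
(37, 11)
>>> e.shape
(29, 11, 5)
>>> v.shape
(5, 11, 29)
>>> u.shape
(5, 11)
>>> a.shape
(5, 11, 5)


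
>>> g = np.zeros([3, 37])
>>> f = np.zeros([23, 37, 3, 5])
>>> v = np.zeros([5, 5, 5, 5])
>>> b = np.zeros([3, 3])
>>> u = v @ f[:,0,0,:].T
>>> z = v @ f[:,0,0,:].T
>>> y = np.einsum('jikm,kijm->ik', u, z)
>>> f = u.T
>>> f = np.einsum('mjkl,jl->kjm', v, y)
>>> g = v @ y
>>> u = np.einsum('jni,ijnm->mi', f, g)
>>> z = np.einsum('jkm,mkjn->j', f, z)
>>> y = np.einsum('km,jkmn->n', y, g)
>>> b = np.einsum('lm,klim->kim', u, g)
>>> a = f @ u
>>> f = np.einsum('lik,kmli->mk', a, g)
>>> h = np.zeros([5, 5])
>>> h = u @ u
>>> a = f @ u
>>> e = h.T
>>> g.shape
(5, 5, 5, 5)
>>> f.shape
(5, 5)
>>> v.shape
(5, 5, 5, 5)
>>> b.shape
(5, 5, 5)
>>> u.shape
(5, 5)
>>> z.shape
(5,)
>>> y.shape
(5,)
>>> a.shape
(5, 5)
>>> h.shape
(5, 5)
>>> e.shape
(5, 5)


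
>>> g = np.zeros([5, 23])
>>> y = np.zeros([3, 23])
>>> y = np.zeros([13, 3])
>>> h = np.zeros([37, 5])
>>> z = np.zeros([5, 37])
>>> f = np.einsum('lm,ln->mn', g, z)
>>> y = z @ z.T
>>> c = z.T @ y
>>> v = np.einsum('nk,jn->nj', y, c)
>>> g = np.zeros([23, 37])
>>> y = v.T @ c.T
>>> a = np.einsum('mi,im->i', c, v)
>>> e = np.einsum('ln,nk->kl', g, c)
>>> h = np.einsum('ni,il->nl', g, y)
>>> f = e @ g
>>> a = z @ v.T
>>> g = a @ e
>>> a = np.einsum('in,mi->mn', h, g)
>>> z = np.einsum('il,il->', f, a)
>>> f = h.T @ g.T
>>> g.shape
(5, 23)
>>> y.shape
(37, 37)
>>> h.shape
(23, 37)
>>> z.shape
()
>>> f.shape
(37, 5)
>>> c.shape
(37, 5)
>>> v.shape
(5, 37)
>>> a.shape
(5, 37)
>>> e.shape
(5, 23)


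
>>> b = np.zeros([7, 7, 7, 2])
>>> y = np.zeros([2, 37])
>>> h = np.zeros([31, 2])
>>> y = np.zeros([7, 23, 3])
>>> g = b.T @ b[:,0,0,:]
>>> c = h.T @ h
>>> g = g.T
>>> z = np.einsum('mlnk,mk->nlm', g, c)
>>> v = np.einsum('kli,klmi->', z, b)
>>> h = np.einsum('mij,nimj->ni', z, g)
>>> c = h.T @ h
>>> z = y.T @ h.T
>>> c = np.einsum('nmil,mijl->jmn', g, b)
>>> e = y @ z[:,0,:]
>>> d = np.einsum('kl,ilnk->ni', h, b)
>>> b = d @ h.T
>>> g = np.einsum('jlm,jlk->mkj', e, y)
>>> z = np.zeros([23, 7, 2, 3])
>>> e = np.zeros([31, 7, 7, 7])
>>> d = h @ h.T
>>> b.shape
(7, 2)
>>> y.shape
(7, 23, 3)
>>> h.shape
(2, 7)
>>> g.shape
(2, 3, 7)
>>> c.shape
(7, 7, 2)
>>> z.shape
(23, 7, 2, 3)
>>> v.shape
()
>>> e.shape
(31, 7, 7, 7)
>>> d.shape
(2, 2)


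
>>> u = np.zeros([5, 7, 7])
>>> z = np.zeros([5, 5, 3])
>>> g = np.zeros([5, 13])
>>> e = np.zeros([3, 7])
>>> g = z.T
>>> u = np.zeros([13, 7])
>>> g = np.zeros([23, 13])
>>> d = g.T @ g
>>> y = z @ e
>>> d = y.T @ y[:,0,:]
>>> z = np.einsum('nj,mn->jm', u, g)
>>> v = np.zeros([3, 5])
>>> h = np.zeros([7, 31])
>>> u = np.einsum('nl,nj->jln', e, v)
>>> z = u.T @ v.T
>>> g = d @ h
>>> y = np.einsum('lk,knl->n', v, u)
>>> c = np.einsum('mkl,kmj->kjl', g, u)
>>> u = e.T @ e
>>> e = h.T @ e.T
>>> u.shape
(7, 7)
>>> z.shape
(3, 7, 3)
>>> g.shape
(7, 5, 31)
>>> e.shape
(31, 3)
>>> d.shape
(7, 5, 7)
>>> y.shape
(7,)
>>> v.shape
(3, 5)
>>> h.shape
(7, 31)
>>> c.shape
(5, 3, 31)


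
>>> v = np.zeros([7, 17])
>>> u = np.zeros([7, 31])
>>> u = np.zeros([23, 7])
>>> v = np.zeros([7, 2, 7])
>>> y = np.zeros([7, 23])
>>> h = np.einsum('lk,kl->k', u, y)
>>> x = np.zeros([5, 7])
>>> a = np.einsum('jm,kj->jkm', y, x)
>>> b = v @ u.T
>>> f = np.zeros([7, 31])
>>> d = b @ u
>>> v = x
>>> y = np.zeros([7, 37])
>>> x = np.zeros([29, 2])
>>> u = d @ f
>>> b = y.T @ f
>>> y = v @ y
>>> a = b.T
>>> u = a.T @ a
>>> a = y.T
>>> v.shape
(5, 7)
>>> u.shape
(37, 37)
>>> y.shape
(5, 37)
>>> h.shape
(7,)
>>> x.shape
(29, 2)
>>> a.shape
(37, 5)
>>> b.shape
(37, 31)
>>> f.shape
(7, 31)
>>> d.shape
(7, 2, 7)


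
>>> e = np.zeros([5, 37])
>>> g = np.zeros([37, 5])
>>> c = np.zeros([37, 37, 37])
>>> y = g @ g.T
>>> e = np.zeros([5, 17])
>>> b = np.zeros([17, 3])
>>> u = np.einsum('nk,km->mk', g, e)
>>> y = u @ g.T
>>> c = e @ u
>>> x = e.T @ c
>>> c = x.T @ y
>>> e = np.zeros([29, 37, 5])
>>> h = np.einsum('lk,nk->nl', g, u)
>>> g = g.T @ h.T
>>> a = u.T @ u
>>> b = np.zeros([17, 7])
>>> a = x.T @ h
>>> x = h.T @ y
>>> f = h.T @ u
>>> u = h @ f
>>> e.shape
(29, 37, 5)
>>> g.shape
(5, 17)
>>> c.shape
(5, 37)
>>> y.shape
(17, 37)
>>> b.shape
(17, 7)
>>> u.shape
(17, 5)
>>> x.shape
(37, 37)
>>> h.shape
(17, 37)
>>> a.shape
(5, 37)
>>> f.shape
(37, 5)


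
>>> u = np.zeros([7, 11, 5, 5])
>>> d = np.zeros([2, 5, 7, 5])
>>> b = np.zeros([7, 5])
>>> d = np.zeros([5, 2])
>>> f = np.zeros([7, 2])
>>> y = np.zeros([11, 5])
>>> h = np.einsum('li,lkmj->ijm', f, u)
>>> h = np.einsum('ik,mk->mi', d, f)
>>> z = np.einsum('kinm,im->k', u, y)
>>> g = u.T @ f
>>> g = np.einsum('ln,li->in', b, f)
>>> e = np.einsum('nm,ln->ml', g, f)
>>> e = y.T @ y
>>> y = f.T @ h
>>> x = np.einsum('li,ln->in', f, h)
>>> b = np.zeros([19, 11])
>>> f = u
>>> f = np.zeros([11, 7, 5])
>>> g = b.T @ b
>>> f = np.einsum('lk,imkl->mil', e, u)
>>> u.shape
(7, 11, 5, 5)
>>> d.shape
(5, 2)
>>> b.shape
(19, 11)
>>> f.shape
(11, 7, 5)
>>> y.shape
(2, 5)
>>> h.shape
(7, 5)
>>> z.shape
(7,)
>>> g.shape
(11, 11)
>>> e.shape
(5, 5)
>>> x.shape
(2, 5)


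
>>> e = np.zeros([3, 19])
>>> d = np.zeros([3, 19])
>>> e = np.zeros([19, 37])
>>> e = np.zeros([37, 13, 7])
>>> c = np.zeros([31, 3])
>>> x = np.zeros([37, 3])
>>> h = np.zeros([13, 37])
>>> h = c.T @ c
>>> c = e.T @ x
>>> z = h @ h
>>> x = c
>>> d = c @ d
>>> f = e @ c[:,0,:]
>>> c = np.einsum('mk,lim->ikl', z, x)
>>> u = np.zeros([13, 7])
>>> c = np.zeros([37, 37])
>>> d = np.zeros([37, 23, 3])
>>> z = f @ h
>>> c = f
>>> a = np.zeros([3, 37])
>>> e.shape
(37, 13, 7)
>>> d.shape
(37, 23, 3)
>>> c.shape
(37, 13, 3)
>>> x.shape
(7, 13, 3)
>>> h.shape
(3, 3)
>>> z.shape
(37, 13, 3)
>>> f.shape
(37, 13, 3)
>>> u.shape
(13, 7)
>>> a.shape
(3, 37)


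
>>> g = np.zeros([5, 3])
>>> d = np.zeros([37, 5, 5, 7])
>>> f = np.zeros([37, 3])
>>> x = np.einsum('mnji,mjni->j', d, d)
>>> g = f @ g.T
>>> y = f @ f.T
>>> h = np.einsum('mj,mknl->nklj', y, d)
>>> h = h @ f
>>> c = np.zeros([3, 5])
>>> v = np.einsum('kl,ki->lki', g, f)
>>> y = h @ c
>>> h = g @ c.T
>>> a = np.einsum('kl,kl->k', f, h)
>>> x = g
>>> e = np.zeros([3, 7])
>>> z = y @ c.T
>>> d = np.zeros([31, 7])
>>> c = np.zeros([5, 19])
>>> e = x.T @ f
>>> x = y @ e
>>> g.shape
(37, 5)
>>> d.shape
(31, 7)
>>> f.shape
(37, 3)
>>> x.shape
(5, 5, 7, 3)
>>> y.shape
(5, 5, 7, 5)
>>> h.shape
(37, 3)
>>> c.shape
(5, 19)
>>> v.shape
(5, 37, 3)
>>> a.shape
(37,)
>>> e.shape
(5, 3)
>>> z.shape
(5, 5, 7, 3)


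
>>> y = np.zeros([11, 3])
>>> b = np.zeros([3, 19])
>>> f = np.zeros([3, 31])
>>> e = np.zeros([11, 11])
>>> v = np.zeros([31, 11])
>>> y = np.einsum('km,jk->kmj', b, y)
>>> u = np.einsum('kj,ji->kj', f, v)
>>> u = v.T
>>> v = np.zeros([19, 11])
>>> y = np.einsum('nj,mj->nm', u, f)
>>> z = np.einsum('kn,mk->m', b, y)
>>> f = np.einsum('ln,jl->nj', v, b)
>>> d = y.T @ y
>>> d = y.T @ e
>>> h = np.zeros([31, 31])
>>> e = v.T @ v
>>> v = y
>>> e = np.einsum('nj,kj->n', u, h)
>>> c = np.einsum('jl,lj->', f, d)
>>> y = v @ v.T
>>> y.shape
(11, 11)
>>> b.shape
(3, 19)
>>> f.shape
(11, 3)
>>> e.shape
(11,)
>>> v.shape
(11, 3)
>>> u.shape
(11, 31)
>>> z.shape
(11,)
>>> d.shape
(3, 11)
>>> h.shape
(31, 31)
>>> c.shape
()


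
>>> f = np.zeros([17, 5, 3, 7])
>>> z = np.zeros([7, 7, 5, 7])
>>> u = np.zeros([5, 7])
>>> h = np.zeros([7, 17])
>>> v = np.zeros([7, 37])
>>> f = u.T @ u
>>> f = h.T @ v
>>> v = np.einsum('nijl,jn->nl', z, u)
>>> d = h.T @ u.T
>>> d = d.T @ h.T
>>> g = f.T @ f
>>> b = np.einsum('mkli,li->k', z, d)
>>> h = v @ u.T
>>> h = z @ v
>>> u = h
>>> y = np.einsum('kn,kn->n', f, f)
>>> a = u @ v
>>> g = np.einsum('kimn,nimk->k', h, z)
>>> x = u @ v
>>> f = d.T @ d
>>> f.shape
(7, 7)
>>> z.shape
(7, 7, 5, 7)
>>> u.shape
(7, 7, 5, 7)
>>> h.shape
(7, 7, 5, 7)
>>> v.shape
(7, 7)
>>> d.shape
(5, 7)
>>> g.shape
(7,)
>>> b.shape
(7,)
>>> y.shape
(37,)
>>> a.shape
(7, 7, 5, 7)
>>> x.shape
(7, 7, 5, 7)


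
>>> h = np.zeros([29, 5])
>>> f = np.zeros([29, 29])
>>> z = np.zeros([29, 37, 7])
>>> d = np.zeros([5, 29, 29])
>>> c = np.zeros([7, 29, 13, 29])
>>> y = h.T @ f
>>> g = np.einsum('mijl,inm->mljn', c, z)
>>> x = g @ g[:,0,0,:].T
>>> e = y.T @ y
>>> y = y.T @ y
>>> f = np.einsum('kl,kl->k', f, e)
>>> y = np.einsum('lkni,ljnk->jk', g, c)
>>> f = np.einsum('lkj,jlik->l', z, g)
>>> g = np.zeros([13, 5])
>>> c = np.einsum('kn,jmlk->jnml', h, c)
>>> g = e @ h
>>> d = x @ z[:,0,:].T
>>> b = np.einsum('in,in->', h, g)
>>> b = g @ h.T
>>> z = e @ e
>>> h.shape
(29, 5)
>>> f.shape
(29,)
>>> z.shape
(29, 29)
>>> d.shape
(7, 29, 13, 29)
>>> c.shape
(7, 5, 29, 13)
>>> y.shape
(29, 29)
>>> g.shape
(29, 5)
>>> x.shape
(7, 29, 13, 7)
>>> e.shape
(29, 29)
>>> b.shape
(29, 29)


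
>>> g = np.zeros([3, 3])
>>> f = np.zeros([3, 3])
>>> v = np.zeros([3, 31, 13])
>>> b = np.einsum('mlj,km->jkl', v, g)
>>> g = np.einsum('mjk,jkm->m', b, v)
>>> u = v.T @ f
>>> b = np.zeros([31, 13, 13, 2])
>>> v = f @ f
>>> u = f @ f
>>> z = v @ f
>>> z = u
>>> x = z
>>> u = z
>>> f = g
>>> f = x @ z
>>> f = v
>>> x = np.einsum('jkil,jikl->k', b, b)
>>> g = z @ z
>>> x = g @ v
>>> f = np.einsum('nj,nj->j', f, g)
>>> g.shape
(3, 3)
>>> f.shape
(3,)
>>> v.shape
(3, 3)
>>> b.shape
(31, 13, 13, 2)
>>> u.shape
(3, 3)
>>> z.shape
(3, 3)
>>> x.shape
(3, 3)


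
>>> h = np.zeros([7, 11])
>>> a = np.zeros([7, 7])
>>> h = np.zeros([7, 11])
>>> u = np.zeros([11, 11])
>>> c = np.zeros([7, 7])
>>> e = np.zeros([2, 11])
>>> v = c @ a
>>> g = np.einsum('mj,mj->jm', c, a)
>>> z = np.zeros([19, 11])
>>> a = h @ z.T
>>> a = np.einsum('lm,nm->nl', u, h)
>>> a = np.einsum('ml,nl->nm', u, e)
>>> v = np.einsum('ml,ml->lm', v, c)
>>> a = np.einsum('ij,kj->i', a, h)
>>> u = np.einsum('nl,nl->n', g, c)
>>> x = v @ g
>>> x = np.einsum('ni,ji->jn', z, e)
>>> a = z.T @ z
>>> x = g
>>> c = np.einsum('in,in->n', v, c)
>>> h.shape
(7, 11)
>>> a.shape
(11, 11)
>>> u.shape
(7,)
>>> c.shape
(7,)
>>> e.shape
(2, 11)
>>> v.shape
(7, 7)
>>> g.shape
(7, 7)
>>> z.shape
(19, 11)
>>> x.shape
(7, 7)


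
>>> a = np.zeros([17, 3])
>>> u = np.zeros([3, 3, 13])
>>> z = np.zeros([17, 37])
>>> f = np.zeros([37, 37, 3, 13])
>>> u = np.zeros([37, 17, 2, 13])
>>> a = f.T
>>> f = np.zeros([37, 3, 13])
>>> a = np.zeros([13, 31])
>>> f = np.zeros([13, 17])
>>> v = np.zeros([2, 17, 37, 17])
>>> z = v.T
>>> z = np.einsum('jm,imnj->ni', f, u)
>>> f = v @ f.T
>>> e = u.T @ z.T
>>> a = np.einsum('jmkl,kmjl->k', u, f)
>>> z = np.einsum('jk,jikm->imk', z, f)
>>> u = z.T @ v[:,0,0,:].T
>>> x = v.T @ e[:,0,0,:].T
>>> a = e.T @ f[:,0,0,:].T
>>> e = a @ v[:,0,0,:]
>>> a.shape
(2, 17, 2, 2)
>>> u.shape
(37, 13, 2)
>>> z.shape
(17, 13, 37)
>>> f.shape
(2, 17, 37, 13)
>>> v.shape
(2, 17, 37, 17)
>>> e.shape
(2, 17, 2, 17)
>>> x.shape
(17, 37, 17, 13)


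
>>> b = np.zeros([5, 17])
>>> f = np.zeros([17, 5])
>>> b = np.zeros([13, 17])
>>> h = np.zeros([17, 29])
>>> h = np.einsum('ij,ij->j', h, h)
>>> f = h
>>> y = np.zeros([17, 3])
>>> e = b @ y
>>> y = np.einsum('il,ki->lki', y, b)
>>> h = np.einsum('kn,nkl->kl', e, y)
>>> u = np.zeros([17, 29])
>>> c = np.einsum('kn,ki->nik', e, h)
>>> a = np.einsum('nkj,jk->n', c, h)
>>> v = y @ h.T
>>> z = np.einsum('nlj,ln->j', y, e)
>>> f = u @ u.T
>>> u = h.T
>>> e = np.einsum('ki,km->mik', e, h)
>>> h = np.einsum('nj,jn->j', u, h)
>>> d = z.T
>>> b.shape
(13, 17)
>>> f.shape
(17, 17)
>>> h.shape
(13,)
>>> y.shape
(3, 13, 17)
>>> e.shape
(17, 3, 13)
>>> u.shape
(17, 13)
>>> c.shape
(3, 17, 13)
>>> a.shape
(3,)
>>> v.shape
(3, 13, 13)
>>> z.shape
(17,)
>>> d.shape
(17,)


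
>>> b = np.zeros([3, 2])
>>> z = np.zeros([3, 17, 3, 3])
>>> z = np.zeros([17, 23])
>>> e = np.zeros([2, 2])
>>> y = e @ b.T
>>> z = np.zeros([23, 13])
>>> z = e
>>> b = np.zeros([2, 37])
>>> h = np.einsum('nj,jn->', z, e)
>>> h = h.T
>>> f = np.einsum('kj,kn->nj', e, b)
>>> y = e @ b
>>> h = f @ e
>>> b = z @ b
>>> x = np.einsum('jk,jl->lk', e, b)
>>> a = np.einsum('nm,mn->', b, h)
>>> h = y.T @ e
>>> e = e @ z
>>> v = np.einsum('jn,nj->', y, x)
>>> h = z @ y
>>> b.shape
(2, 37)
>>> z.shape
(2, 2)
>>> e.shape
(2, 2)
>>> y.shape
(2, 37)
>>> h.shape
(2, 37)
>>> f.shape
(37, 2)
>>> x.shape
(37, 2)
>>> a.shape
()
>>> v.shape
()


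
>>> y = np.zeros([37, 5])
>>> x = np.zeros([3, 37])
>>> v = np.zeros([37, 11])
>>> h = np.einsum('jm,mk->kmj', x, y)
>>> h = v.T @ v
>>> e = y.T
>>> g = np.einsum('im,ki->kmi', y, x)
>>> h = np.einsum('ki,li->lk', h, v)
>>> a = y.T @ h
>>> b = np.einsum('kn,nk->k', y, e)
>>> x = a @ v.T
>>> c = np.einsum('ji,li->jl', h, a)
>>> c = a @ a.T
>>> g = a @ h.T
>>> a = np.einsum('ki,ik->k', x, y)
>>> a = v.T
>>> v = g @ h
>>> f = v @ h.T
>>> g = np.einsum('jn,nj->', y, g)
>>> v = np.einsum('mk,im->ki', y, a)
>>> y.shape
(37, 5)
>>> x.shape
(5, 37)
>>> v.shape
(5, 11)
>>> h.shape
(37, 11)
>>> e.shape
(5, 37)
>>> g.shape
()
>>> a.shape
(11, 37)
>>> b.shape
(37,)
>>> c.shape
(5, 5)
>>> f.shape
(5, 37)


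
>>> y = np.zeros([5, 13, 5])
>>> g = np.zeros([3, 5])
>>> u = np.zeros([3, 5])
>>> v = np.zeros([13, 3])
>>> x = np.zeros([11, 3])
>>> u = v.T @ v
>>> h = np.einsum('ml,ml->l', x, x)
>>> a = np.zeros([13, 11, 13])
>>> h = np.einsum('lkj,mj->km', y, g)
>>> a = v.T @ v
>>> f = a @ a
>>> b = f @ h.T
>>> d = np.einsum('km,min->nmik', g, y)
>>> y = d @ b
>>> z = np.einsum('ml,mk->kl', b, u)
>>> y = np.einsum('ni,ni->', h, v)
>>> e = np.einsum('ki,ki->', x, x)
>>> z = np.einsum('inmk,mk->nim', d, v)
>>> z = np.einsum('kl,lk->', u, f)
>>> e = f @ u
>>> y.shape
()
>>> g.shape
(3, 5)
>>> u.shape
(3, 3)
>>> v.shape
(13, 3)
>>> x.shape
(11, 3)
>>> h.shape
(13, 3)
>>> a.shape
(3, 3)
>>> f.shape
(3, 3)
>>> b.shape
(3, 13)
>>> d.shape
(5, 5, 13, 3)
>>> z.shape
()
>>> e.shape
(3, 3)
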